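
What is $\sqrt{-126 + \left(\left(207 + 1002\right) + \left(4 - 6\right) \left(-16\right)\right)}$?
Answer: $\sqrt{1115} \approx 33.392$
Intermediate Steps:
$\sqrt{-126 + \left(\left(207 + 1002\right) + \left(4 - 6\right) \left(-16\right)\right)} = \sqrt{-126 + \left(1209 - -32\right)} = \sqrt{-126 + \left(1209 + 32\right)} = \sqrt{-126 + 1241} = \sqrt{1115}$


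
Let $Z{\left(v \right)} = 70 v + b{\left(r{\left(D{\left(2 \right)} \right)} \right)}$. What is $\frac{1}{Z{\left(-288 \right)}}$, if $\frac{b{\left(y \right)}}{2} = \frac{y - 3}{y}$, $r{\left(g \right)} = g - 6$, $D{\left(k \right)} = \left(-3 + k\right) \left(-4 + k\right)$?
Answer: $- \frac{2}{40313} \approx -4.9612 \cdot 10^{-5}$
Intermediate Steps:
$D{\left(k \right)} = \left(-4 + k\right) \left(-3 + k\right)$
$r{\left(g \right)} = -6 + g$ ($r{\left(g \right)} = g - 6 = -6 + g$)
$b{\left(y \right)} = \frac{2 \left(-3 + y\right)}{y}$ ($b{\left(y \right)} = 2 \frac{y - 3}{y} = 2 \frac{-3 + y}{y} = \frac{2 \left(-3 + y\right)}{y}$)
$Z{\left(v \right)} = \frac{7}{2} + 70 v$ ($Z{\left(v \right)} = 70 v + \left(2 - \frac{6}{-6 + \left(12 + 2^{2} - 14\right)}\right) = 70 v + \left(2 - \frac{6}{-6 + \left(12 + 4 - 14\right)}\right) = 70 v + \left(2 - \frac{6}{-6 + 2}\right) = 70 v + \left(2 - \frac{6}{-4}\right) = 70 v + \left(2 - - \frac{3}{2}\right) = 70 v + \left(2 + \frac{3}{2}\right) = 70 v + \frac{7}{2} = \frac{7}{2} + 70 v$)
$\frac{1}{Z{\left(-288 \right)}} = \frac{1}{\frac{7}{2} + 70 \left(-288\right)} = \frac{1}{\frac{7}{2} - 20160} = \frac{1}{- \frac{40313}{2}} = - \frac{2}{40313}$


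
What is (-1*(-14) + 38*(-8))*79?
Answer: -22910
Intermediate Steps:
(-1*(-14) + 38*(-8))*79 = (14 - 304)*79 = -290*79 = -22910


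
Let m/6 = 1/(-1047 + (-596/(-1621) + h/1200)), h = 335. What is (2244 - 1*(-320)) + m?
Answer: 1043733435172/407073233 ≈ 2564.0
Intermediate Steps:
m = -2334240/407073233 (m = 6/(-1047 + (-596/(-1621) + 335/1200)) = 6/(-1047 + (-596*(-1/1621) + 335*(1/1200))) = 6/(-1047 + (596/1621 + 67/240)) = 6/(-1047 + 251647/389040) = 6/(-407073233/389040) = 6*(-389040/407073233) = -2334240/407073233 ≈ -0.0057342)
(2244 - 1*(-320)) + m = (2244 - 1*(-320)) - 2334240/407073233 = (2244 + 320) - 2334240/407073233 = 2564 - 2334240/407073233 = 1043733435172/407073233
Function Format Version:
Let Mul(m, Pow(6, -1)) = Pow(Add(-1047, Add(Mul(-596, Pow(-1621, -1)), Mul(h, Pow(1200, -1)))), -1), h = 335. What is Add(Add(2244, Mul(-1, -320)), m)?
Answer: Rational(1043733435172, 407073233) ≈ 2564.0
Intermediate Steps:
m = Rational(-2334240, 407073233) (m = Mul(6, Pow(Add(-1047, Add(Mul(-596, Pow(-1621, -1)), Mul(335, Pow(1200, -1)))), -1)) = Mul(6, Pow(Add(-1047, Add(Mul(-596, Rational(-1, 1621)), Mul(335, Rational(1, 1200)))), -1)) = Mul(6, Pow(Add(-1047, Add(Rational(596, 1621), Rational(67, 240))), -1)) = Mul(6, Pow(Add(-1047, Rational(251647, 389040)), -1)) = Mul(6, Pow(Rational(-407073233, 389040), -1)) = Mul(6, Rational(-389040, 407073233)) = Rational(-2334240, 407073233) ≈ -0.0057342)
Add(Add(2244, Mul(-1, -320)), m) = Add(Add(2244, Mul(-1, -320)), Rational(-2334240, 407073233)) = Add(Add(2244, 320), Rational(-2334240, 407073233)) = Add(2564, Rational(-2334240, 407073233)) = Rational(1043733435172, 407073233)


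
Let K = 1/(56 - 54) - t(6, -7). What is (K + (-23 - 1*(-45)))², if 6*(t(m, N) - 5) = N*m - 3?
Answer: 625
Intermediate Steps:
t(m, N) = 9/2 + N*m/6 (t(m, N) = 5 + (N*m - 3)/6 = 5 + (-3 + N*m)/6 = 5 + (-½ + N*m/6) = 9/2 + N*m/6)
K = 3 (K = 1/(56 - 54) - (9/2 + (⅙)*(-7)*6) = 1/2 - (9/2 - 7) = ½ - 1*(-5/2) = ½ + 5/2 = 3)
(K + (-23 - 1*(-45)))² = (3 + (-23 - 1*(-45)))² = (3 + (-23 + 45))² = (3 + 22)² = 25² = 625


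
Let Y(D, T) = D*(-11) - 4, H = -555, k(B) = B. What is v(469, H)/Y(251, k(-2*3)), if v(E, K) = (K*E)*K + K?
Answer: -28892634/553 ≈ -52247.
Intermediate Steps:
v(E, K) = K + E*K² (v(E, K) = (E*K)*K + K = E*K² + K = K + E*K²)
Y(D, T) = -4 - 11*D (Y(D, T) = -11*D - 4 = -4 - 11*D)
v(469, H)/Y(251, k(-2*3)) = (-555*(1 + 469*(-555)))/(-4 - 11*251) = (-555*(1 - 260295))/(-4 - 2761) = -555*(-260294)/(-2765) = 144463170*(-1/2765) = -28892634/553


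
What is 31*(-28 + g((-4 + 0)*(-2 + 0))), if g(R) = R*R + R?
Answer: 1364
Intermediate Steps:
g(R) = R + R² (g(R) = R² + R = R + R²)
31*(-28 + g((-4 + 0)*(-2 + 0))) = 31*(-28 + ((-4 + 0)*(-2 + 0))*(1 + (-4 + 0)*(-2 + 0))) = 31*(-28 + (-4*(-2))*(1 - 4*(-2))) = 31*(-28 + 8*(1 + 8)) = 31*(-28 + 8*9) = 31*(-28 + 72) = 31*44 = 1364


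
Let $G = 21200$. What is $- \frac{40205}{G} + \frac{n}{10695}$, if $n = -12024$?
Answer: $- \frac{9132017}{3023120} \approx -3.0207$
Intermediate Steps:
$- \frac{40205}{G} + \frac{n}{10695} = - \frac{40205}{21200} - \frac{12024}{10695} = \left(-40205\right) \frac{1}{21200} - \frac{4008}{3565} = - \frac{8041}{4240} - \frac{4008}{3565} = - \frac{9132017}{3023120}$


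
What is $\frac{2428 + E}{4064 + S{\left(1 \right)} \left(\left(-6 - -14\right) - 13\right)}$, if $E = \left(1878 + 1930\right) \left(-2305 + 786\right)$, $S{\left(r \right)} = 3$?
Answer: $- \frac{5781924}{4049} \approx -1428.0$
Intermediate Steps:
$E = -5784352$ ($E = 3808 \left(-1519\right) = -5784352$)
$\frac{2428 + E}{4064 + S{\left(1 \right)} \left(\left(-6 - -14\right) - 13\right)} = \frac{2428 - 5784352}{4064 + 3 \left(\left(-6 - -14\right) - 13\right)} = - \frac{5781924}{4064 + 3 \left(\left(-6 + 14\right) - 13\right)} = - \frac{5781924}{4064 + 3 \left(8 - 13\right)} = - \frac{5781924}{4064 + 3 \left(-5\right)} = - \frac{5781924}{4064 - 15} = - \frac{5781924}{4049}$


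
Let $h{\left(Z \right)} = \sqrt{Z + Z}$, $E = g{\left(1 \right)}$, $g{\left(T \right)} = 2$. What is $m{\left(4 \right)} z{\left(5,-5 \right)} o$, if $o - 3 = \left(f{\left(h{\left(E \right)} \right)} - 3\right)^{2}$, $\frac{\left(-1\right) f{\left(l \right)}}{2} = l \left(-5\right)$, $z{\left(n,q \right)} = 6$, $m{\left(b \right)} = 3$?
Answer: $5256$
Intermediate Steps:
$E = 2$
$h{\left(Z \right)} = \sqrt{2} \sqrt{Z}$ ($h{\left(Z \right)} = \sqrt{2 Z} = \sqrt{2} \sqrt{Z}$)
$f{\left(l \right)} = 10 l$ ($f{\left(l \right)} = - 2 l \left(-5\right) = - 2 \left(- 5 l\right) = 10 l$)
$o = 292$ ($o = 3 + \left(10 \sqrt{2} \sqrt{2} - 3\right)^{2} = 3 + \left(10 \cdot 2 - 3\right)^{2} = 3 + \left(20 - 3\right)^{2} = 3 + 17^{2} = 3 + 289 = 292$)
$m{\left(4 \right)} z{\left(5,-5 \right)} o = 3 \cdot 6 \cdot 292 = 18 \cdot 292 = 5256$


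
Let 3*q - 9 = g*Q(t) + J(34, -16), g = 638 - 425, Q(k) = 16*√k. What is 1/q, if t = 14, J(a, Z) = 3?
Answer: -1/4516732 + 71*√14/1129183 ≈ 0.00023504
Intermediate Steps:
g = 213
q = 4 + 1136*√14 (q = 3 + (213*(16*√14) + 3)/3 = 3 + (3408*√14 + 3)/3 = 3 + (3 + 3408*√14)/3 = 3 + (1 + 1136*√14) = 4 + 1136*√14 ≈ 4254.5)
1/q = 1/(4 + 1136*√14)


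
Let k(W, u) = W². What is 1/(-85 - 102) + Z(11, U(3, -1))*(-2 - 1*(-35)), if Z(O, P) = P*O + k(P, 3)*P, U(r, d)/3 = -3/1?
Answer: -5109589/187 ≈ -27324.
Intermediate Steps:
U(r, d) = -9 (U(r, d) = 3*(-3/1) = 3*(-3*1) = 3*(-3) = -9)
Z(O, P) = P³ + O*P (Z(O, P) = P*O + P²*P = O*P + P³ = P³ + O*P)
1/(-85 - 102) + Z(11, U(3, -1))*(-2 - 1*(-35)) = 1/(-85 - 102) + (-9*(11 + (-9)²))*(-2 - 1*(-35)) = 1/(-187) + (-9*(11 + 81))*(-2 + 35) = -1/187 - 9*92*33 = -1/187 - 828*33 = -1/187 - 27324 = -5109589/187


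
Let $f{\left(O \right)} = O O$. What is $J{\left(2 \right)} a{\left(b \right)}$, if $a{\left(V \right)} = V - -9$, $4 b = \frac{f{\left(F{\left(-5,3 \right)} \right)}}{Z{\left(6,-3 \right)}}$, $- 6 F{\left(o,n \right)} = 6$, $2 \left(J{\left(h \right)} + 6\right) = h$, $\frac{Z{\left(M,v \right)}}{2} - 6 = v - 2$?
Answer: $- \frac{365}{8} \approx -45.625$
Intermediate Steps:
$Z{\left(M,v \right)} = 8 + 2 v$ ($Z{\left(M,v \right)} = 12 + 2 \left(v - 2\right) = 12 + 2 \left(-2 + v\right) = 12 + \left(-4 + 2 v\right) = 8 + 2 v$)
$J{\left(h \right)} = -6 + \frac{h}{2}$
$F{\left(o,n \right)} = -1$ ($F{\left(o,n \right)} = \left(- \frac{1}{6}\right) 6 = -1$)
$f{\left(O \right)} = O^{2}$
$b = \frac{1}{8}$ ($b = \frac{\left(-1\right)^{2} \frac{1}{8 + 2 \left(-3\right)}}{4} = \frac{1 \frac{1}{8 - 6}}{4} = \frac{1 \cdot \frac{1}{2}}{4} = \frac{1}{4} \cdot \frac{1}{2} = \frac{1}{8} \approx 0.125$)
$a{\left(V \right)} = 9 + V$ ($a{\left(V \right)} = V + 9 = 9 + V$)
$J{\left(2 \right)} a{\left(b \right)} = \left(-6 + \frac{1}{2} \cdot 2\right) \left(9 + \frac{1}{8}\right) = \left(-6 + 1\right) \frac{73}{8} = \left(-5\right) \frac{73}{8} = - \frac{365}{8}$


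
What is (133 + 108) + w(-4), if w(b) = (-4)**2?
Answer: 257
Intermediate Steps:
w(b) = 16
(133 + 108) + w(-4) = (133 + 108) + 16 = 241 + 16 = 257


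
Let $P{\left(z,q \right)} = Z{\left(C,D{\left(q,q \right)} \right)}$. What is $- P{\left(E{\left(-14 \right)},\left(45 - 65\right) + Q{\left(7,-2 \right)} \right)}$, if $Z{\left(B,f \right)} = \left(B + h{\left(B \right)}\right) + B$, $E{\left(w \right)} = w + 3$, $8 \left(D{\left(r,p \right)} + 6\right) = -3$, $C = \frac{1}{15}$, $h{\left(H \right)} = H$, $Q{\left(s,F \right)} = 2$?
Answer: $- \frac{1}{5} \approx -0.2$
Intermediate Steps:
$C = \frac{1}{15} \approx 0.066667$
$D{\left(r,p \right)} = - \frac{51}{8}$ ($D{\left(r,p \right)} = -6 + \frac{1}{8} \left(-3\right) = -6 - \frac{3}{8} = - \frac{51}{8}$)
$E{\left(w \right)} = 3 + w$
$Z{\left(B,f \right)} = 3 B$ ($Z{\left(B,f \right)} = \left(B + B\right) + B = 2 B + B = 3 B$)
$P{\left(z,q \right)} = \frac{1}{5}$ ($P{\left(z,q \right)} = 3 \cdot \frac{1}{15} = \frac{1}{5}$)
$- P{\left(E{\left(-14 \right)},\left(45 - 65\right) + Q{\left(7,-2 \right)} \right)} = \left(-1\right) \frac{1}{5} = - \frac{1}{5}$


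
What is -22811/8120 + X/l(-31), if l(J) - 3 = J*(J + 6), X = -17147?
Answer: -78490299/3158680 ≈ -24.849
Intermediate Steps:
l(J) = 3 + J*(6 + J) (l(J) = 3 + J*(J + 6) = 3 + J*(6 + J))
-22811/8120 + X/l(-31) = -22811/8120 - 17147/(3 + (-31)² + 6*(-31)) = -22811*1/8120 - 17147/(3 + 961 - 186) = -22811/8120 - 17147/778 = -78490299/3158680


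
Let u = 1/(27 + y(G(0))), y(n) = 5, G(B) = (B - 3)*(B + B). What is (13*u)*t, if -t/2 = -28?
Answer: 91/4 ≈ 22.750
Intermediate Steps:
G(B) = 2*B*(-3 + B) (G(B) = (-3 + B)*(2*B) = 2*B*(-3 + B))
t = 56 (t = -2*(-28) = 56)
u = 1/32 (u = 1/(27 + 5) = 1/32 ≈ 0.031250)
(13*u)*t = (13*(1/32))*56 = (13/32)*56 = 91/4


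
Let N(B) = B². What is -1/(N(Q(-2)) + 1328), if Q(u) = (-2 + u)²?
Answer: -1/1584 ≈ -0.00063131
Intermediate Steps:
-1/(N(Q(-2)) + 1328) = -1/(((-2 - 2)²)² + 1328) = -1/(((-4)²)² + 1328) = -1/(16² + 1328) = -1/(256 + 1328) = -1/1584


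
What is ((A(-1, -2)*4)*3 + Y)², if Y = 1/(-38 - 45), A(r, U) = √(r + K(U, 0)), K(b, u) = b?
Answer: (1 - 996*I*√3)²/6889 ≈ -432.0 - 0.50083*I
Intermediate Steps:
A(r, U) = √(U + r) (A(r, U) = √(r + U) = √(U + r))
Y = -1/83 (Y = 1/(-83) = -1/83 ≈ -0.012048)
((A(-1, -2)*4)*3 + Y)² = ((√(-2 - 1)*4)*3 - 1/83)² = ((√(-3)*4)*3 - 1/83)² = (((I*√3)*4)*3 - 1/83)² = ((4*I*√3)*3 - 1/83)² = (12*I*√3 - 1/83)² = (-1/83 + 12*I*√3)²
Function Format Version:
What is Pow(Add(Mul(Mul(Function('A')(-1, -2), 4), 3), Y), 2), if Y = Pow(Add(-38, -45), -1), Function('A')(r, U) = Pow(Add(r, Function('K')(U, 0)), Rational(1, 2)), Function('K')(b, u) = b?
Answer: Mul(Rational(1, 6889), Pow(Add(1, Mul(-996, I, Pow(3, Rational(1, 2)))), 2)) ≈ Add(-432.00, Mul(-0.50083, I))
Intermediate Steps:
Function('A')(r, U) = Pow(Add(U, r), Rational(1, 2)) (Function('A')(r, U) = Pow(Add(r, U), Rational(1, 2)) = Pow(Add(U, r), Rational(1, 2)))
Y = Rational(-1, 83) (Y = Pow(-83, -1) = Rational(-1, 83) ≈ -0.012048)
Pow(Add(Mul(Mul(Function('A')(-1, -2), 4), 3), Y), 2) = Pow(Add(Mul(Mul(Pow(Add(-2, -1), Rational(1, 2)), 4), 3), Rational(-1, 83)), 2) = Pow(Add(Mul(Mul(Pow(-3, Rational(1, 2)), 4), 3), Rational(-1, 83)), 2) = Pow(Add(Mul(Mul(Mul(I, Pow(3, Rational(1, 2))), 4), 3), Rational(-1, 83)), 2) = Pow(Add(Mul(Mul(4, I, Pow(3, Rational(1, 2))), 3), Rational(-1, 83)), 2) = Pow(Add(Mul(12, I, Pow(3, Rational(1, 2))), Rational(-1, 83)), 2) = Pow(Add(Rational(-1, 83), Mul(12, I, Pow(3, Rational(1, 2)))), 2)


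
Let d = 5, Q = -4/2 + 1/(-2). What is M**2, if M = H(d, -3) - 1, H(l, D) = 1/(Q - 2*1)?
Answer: 121/81 ≈ 1.4938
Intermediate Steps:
Q = -5/2 (Q = -4*1/2 + 1*(-1/2) = -2 - 1/2 = -5/2 ≈ -2.5000)
H(l, D) = -2/9 (H(l, D) = 1/(-5/2 - 2*1) = 1/(-5/2 - 2) = 1/(-9/2) = -2/9)
M = -11/9 (M = -2/9 - 1 = -11/9 ≈ -1.2222)
M**2 = (-11/9)**2 = 121/81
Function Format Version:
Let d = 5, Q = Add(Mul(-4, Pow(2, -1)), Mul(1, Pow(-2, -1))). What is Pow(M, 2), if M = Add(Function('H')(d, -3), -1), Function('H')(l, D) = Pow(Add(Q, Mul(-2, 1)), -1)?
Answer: Rational(121, 81) ≈ 1.4938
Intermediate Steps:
Q = Rational(-5, 2) (Q = Add(Mul(-4, Rational(1, 2)), Mul(1, Rational(-1, 2))) = Add(-2, Rational(-1, 2)) = Rational(-5, 2) ≈ -2.5000)
Function('H')(l, D) = Rational(-2, 9) (Function('H')(l, D) = Pow(Add(Rational(-5, 2), Mul(-2, 1)), -1) = Pow(Add(Rational(-5, 2), -2), -1) = Pow(Rational(-9, 2), -1) = Rational(-2, 9))
M = Rational(-11, 9) (M = Add(Rational(-2, 9), -1) = Rational(-11, 9) ≈ -1.2222)
Pow(M, 2) = Pow(Rational(-11, 9), 2) = Rational(121, 81)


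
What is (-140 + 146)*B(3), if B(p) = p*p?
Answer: 54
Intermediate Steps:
B(p) = p²
(-140 + 146)*B(3) = (-140 + 146)*3² = 6*9 = 54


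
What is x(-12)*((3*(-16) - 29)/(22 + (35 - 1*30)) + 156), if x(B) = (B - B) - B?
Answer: 16540/9 ≈ 1837.8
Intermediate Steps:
x(B) = -B (x(B) = 0 - B = -B)
x(-12)*((3*(-16) - 29)/(22 + (35 - 1*30)) + 156) = (-1*(-12))*((3*(-16) - 29)/(22 + (35 - 1*30)) + 156) = 12*((-48 - 29)/(22 + (35 - 30)) + 156) = 12*(-77/(22 + 5) + 156) = 12*(-77/27 + 156) = 12*(4135/27) = 16540/9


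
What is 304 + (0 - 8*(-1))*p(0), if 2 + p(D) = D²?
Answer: 288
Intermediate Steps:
p(D) = -2 + D²
304 + (0 - 8*(-1))*p(0) = 304 + (0 - 8*(-1))*(-2 + 0²) = 304 + (0 + 8)*(-2 + 0) = 304 + 8*(-2) = 304 - 16 = 288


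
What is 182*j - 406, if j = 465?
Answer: 84224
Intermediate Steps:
182*j - 406 = 182*465 - 406 = 84630 - 406 = 84224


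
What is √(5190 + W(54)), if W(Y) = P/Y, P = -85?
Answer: 5*√67242/18 ≈ 72.031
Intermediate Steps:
W(Y) = -85/Y
√(5190 + W(54)) = √(5190 - 85/54) = √(280175/54) = 5*√67242/18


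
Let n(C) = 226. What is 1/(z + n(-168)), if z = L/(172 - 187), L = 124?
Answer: 15/3266 ≈ 0.0045928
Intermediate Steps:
z = -124/15 (z = 124/(172 - 187) = 124/(-15) = 124*(-1/15) = -124/15 ≈ -8.2667)
1/(z + n(-168)) = 1/(-124/15 + 226) = 1/(3266/15) = 15/3266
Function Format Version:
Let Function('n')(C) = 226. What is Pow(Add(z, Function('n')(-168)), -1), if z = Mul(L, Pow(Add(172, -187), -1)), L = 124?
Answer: Rational(15, 3266) ≈ 0.0045928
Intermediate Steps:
z = Rational(-124, 15) (z = Mul(124, Pow(Add(172, -187), -1)) = Mul(124, Pow(-15, -1)) = Mul(124, Rational(-1, 15)) = Rational(-124, 15) ≈ -8.2667)
Pow(Add(z, Function('n')(-168)), -1) = Pow(Add(Rational(-124, 15), 226), -1) = Pow(Rational(3266, 15), -1) = Rational(15, 3266)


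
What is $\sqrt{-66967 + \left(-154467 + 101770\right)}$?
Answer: $12 i \sqrt{831} \approx 345.92 i$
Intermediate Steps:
$\sqrt{-66967 + \left(-154467 + 101770\right)} = \sqrt{-66967 - 52697} = \sqrt{-119664} = 12 i \sqrt{831}$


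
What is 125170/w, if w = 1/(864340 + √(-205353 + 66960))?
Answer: 108189437800 + 375510*I*√15377 ≈ 1.0819e+11 + 4.6565e+7*I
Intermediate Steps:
w = 1/(864340 + 3*I*√15377) (w = 1/(864340 + √(-138393)) = 1/(864340 + 3*I*√15377) ≈ 1.157e-6 - 4.98e-10*I)
125170/w = 125170/(864340/747083773993 - 3*I*√15377/747083773993)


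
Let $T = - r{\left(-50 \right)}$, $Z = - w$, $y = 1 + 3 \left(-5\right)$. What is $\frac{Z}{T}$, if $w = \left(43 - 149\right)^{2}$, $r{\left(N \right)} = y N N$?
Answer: $- \frac{2809}{8750} \approx -0.32103$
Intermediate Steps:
$y = -14$ ($y = 1 - 15 = -14$)
$r{\left(N \right)} = - 14 N^{2}$ ($r{\left(N \right)} = - 14 N N = - 14 N^{2}$)
$w = 11236$ ($w = \left(-106\right)^{2} = 11236$)
$Z = -11236$ ($Z = \left(-1\right) 11236 = -11236$)
$T = 35000$ ($T = - \left(-14\right) \left(-50\right)^{2} = - \left(-14\right) 2500 = \left(-1\right) \left(-35000\right) = 35000$)
$\frac{Z}{T} = - \frac{11236}{35000} = \left(-11236\right) \frac{1}{35000} = - \frac{2809}{8750}$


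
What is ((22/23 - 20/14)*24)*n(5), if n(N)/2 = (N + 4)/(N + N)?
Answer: -16416/805 ≈ -20.393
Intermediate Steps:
n(N) = (4 + N)/N (n(N) = 2*((N + 4)/(N + N)) = 2*((4 + N)/((2*N))) = 2*((4 + N)*(1/(2*N))) = 2*((4 + N)/(2*N)) = (4 + N)/N)
((22/23 - 20/14)*24)*n(5) = ((22/23 - 20/14)*24)*((4 + 5)/5) = ((22*(1/23) - 20*1/14)*24)*((1/5)*9) = ((22/23 - 10/7)*24)*(9/5) = -76/161*24*(9/5) = -1824/161*9/5 = -16416/805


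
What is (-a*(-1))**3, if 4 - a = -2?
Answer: 216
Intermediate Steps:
a = 6 (a = 4 - 1*(-2) = 4 + 2 = 6)
(-a*(-1))**3 = (-6*(-1))**3 = (-1*(-6))**3 = 6**3 = 216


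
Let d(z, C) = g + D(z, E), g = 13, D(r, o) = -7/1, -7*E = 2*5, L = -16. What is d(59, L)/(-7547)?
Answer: -6/7547 ≈ -0.00079502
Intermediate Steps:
E = -10/7 (E = -2*5/7 = -⅐*10 = -10/7 ≈ -1.4286)
D(r, o) = -7 (D(r, o) = -7*1 = -7)
d(z, C) = 6 (d(z, C) = 13 - 7 = 6)
d(59, L)/(-7547) = 6/(-7547) = 6*(-1/7547) = -6/7547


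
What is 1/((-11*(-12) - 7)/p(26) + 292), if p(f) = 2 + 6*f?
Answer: 158/46261 ≈ 0.0034154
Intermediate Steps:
1/((-11*(-12) - 7)/p(26) + 292) = 1/((-11*(-12) - 7)/(2 + 6*26) + 292) = 1/((132 - 7)/(2 + 156) + 292) = 1/(125/158 + 292) = 1/(46261/158) = 158/46261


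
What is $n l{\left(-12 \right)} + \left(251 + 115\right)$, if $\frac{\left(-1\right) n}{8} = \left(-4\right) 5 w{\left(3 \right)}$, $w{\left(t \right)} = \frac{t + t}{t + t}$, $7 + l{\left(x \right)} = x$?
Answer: $-2674$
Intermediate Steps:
$l{\left(x \right)} = -7 + x$
$w{\left(t \right)} = 1$ ($w{\left(t \right)} = \frac{2 t}{2 t} = 2 t \frac{1}{2 t} = 1$)
$n = 160$ ($n = - 8 \left(-4\right) 5 \cdot 1 = - 8 \left(\left(-20\right) 1\right) = \left(-8\right) \left(-20\right) = 160$)
$n l{\left(-12 \right)} + \left(251 + 115\right) = 160 \left(-7 - 12\right) + \left(251 + 115\right) = 160 \left(-19\right) + 366 = -3040 + 366 = -2674$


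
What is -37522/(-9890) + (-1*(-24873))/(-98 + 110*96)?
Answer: 319274567/51734590 ≈ 6.1714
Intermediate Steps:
-37522/(-9890) + (-1*(-24873))/(-98 + 110*96) = -37522*(-1/9890) + 24873/(-98 + 10560) = 18761/4945 + 24873/10462 = 319274567/51734590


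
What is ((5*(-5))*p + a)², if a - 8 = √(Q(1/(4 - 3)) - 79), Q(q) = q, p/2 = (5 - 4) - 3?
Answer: (108 + I*√78)² ≈ 11586.0 + 1907.7*I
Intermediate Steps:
p = -4 (p = 2*((5 - 4) - 3) = 2*(1 - 3) = 2*(-2) = -4)
a = 8 + I*√78 (a = 8 + √(1/(4 - 3) - 79) = 8 + √(1/1 - 79) = 8 + √(1 - 79) = 8 + √(-78) = 8 + I*√78 ≈ 8.0 + 8.8318*I)
((5*(-5))*p + a)² = ((5*(-5))*(-4) + (8 + I*√78))² = (-25*(-4) + (8 + I*√78))² = (100 + (8 + I*√78))² = (108 + I*√78)²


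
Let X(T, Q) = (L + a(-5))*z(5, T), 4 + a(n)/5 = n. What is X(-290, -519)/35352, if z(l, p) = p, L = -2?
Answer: 6815/17676 ≈ 0.38555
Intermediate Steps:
a(n) = -20 + 5*n
X(T, Q) = -47*T (X(T, Q) = (-2 + (-20 + 5*(-5)))*T = (-2 + (-20 - 25))*T = (-2 - 45)*T = -47*T)
X(-290, -519)/35352 = -47*(-290)/35352 = 13630*(1/35352) = 6815/17676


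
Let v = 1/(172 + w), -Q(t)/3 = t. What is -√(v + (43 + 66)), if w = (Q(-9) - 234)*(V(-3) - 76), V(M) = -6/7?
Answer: -√1381249322090/112570 ≈ -10.440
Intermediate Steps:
Q(t) = -3*t
V(M) = -6/7 (V(M) = -6*⅐ = -6/7)
w = 111366/7 (w = (-3*(-9) - 234)*(-6/7 - 76) = (27 - 234)*(-538/7) = -207*(-538/7) = 111366/7 ≈ 15909.)
v = 7/112570 (v = 1/(172 + 111366/7) = 1/(112570/7) = 7/112570 ≈ 6.2183e-5)
-√(v + (43 + 66)) = -√(7/112570 + (43 + 66)) = -√(7/112570 + 109) = -√(12270137/112570) = -√1381249322090/112570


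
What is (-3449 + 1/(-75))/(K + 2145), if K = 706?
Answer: -258676/213825 ≈ -1.2098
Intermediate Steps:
(-3449 + 1/(-75))/(K + 2145) = (-3449 + 1/(-75))/(706 + 2145) = (-3449 - 1/75)/2851 = -258676/75*1/2851 = -258676/213825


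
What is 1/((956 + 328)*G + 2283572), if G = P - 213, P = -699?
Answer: 1/1112564 ≈ 8.9882e-7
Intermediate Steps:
G = -912 (G = -699 - 213 = -912)
1/((956 + 328)*G + 2283572) = 1/((956 + 328)*(-912) + 2283572) = 1/(1284*(-912) + 2283572) = 1/(-1171008 + 2283572) = 1/1112564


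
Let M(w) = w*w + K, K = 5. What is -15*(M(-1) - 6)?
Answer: 0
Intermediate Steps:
M(w) = 5 + w² (M(w) = w*w + 5 = w² + 5 = 5 + w²)
-15*(M(-1) - 6) = -15*((5 + (-1)²) - 6) = -15*((5 + 1) - 6) = -15*(6 - 6) = -15*0 = 0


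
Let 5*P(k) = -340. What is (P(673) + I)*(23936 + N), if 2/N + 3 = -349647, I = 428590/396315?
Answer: -3170838920707862/1979593425 ≈ -1.6018e+6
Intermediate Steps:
P(k) = -68 (P(k) = (⅕)*(-340) = -68)
I = 85718/79263 (I = 428590*(1/396315) = 85718/79263 ≈ 1.0814)
N = -1/174825 (N = 2/(-3 - 349647) = 2/(-349650) = 2*(-1/349650) = -1/174825 ≈ -5.7200e-6)
(P(673) + I)*(23936 + N) = (-68 + 85718/79263)*(23936 - 1/174825) = -5304166/79263*4184611199/174825 = -3170838920707862/1979593425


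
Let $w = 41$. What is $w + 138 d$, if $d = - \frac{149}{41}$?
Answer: $- \frac{18881}{41} \approx -460.51$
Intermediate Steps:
$d = - \frac{149}{41}$ ($d = \left(-149\right) \frac{1}{41} = - \frac{149}{41} \approx -3.6341$)
$w + 138 d = 41 + 138 \left(- \frac{149}{41}\right) = 41 - \frac{20562}{41} = - \frac{18881}{41}$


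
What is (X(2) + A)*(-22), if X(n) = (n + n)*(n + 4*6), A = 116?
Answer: -4840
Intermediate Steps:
X(n) = 2*n*(24 + n) (X(n) = (2*n)*(n + 24) = (2*n)*(24 + n) = 2*n*(24 + n))
(X(2) + A)*(-22) = (2*2*(24 + 2) + 116)*(-22) = (2*2*26 + 116)*(-22) = (104 + 116)*(-22) = 220*(-22) = -4840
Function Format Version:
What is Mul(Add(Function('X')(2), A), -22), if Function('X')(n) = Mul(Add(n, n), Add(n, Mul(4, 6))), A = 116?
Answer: -4840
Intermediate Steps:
Function('X')(n) = Mul(2, n, Add(24, n)) (Function('X')(n) = Mul(Mul(2, n), Add(n, 24)) = Mul(Mul(2, n), Add(24, n)) = Mul(2, n, Add(24, n)))
Mul(Add(Function('X')(2), A), -22) = Mul(Add(Mul(2, 2, Add(24, 2)), 116), -22) = Mul(Add(Mul(2, 2, 26), 116), -22) = Mul(Add(104, 116), -22) = Mul(220, -22) = -4840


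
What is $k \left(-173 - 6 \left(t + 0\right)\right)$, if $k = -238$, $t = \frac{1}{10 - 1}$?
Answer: $\frac{123998}{3} \approx 41333.0$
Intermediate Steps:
$t = \frac{1}{9} \approx 0.11111$
$k \left(-173 - 6 \left(t + 0\right)\right) = - 238 \left(-173 - 6 \left(\frac{1}{9} + 0\right)\right) = - 238 \left(-173 - \frac{2}{3}\right) = \left(-238\right) \left(- \frac{521}{3}\right) = \frac{123998}{3}$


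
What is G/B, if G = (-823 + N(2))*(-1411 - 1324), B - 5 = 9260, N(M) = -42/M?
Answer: 461668/1853 ≈ 249.15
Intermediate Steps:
B = 9265 (B = 5 + 9260 = 9265)
G = 2308340 (G = (-823 - 42/2)*(-1411 - 1324) = (-823 - 42*1/2)*(-2735) = (-823 - 21)*(-2735) = -844*(-2735) = 2308340)
G/B = 2308340/9265 = 2308340*(1/9265) = 461668/1853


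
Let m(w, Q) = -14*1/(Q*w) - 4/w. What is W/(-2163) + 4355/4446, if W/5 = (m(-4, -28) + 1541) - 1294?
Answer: 400985/986328 ≈ 0.40654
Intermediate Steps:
m(w, Q) = -4/w - 14/(Q*w) (m(w, Q) = -14*1/(Q*w) - 4/w = -14/(Q*w) - 4/w = -4/w - 14/(Q*w))
W = 9915/8 (W = 5*((2*(-7 - 2*(-28))/(-28*(-4)) + 1541) - 1294) = 5*((2*(-1/28)*(-¼)*(-7 + 56) + 1541) - 1294) = 5*((2*(-1/28)*(-¼)*49 + 1541) - 1294) = 5*((7/8 + 1541) - 1294) = 5*(12335/8 - 1294) = 5*(1983/8) = 9915/8 ≈ 1239.4)
W/(-2163) + 4355/4446 = (9915/8)/(-2163) + 4355/4446 = (9915/8)*(-1/2163) + 4355*(1/4446) = -3305/5768 + 335/342 = 400985/986328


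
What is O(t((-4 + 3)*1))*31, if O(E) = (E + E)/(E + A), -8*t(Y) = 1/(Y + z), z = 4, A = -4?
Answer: 62/97 ≈ 0.63918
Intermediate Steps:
t(Y) = -1/(8*(4 + Y)) (t(Y) = -1/(8*(Y + 4)) = -1/(8*(4 + Y)))
O(E) = 2*E/(-4 + E) (O(E) = (E + E)/(E - 4) = (2*E)/(-4 + E) = 2*E/(-4 + E))
O(t((-4 + 3)*1))*31 = (2*(-1/(32 + 8*((-4 + 3)*1)))/(-4 - 1/(32 + 8*((-4 + 3)*1))))*31 = (2*(-1/(32 + 8*(-1*1)))/(-4 - 1/(32 + 8*(-1*1))))*31 = (2*(-1/(32 + 8*(-1)))/(-4 - 1/(32 + 8*(-1))))*31 = (2*(-1/(32 - 8))/(-4 - 1/(32 - 8)))*31 = (2*(-1/24)/(-4 - 1/24))*31 = (2*(-1/24)/(-97/24))*31 = (2*(-1/24)*(-24/97))*31 = (2/97)*31 = 62/97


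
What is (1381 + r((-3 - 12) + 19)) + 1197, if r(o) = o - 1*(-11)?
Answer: 2593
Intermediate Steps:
r(o) = 11 + o (r(o) = o + 11 = 11 + o)
(1381 + r((-3 - 12) + 19)) + 1197 = (1381 + (11 + ((-3 - 12) + 19))) + 1197 = (1381 + (11 + (-15 + 19))) + 1197 = (1381 + (11 + 4)) + 1197 = (1381 + 15) + 1197 = 1396 + 1197 = 2593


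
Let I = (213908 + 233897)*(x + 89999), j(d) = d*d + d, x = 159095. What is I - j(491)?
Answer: 111545297098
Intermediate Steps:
j(d) = d + d² (j(d) = d² + d = d + d²)
I = 111545538670 (I = (213908 + 233897)*(159095 + 89999) = 447805*249094 = 111545538670)
I - j(491) = 111545538670 - 491*(1 + 491) = 111545538670 - 491*492 = 111545538670 - 1*241572 = 111545538670 - 241572 = 111545297098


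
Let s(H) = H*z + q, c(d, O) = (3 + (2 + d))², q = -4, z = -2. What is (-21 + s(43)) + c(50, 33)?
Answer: 2914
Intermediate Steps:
c(d, O) = (5 + d)²
s(H) = -4 - 2*H (s(H) = H*(-2) - 4 = -2*H - 4 = -4 - 2*H)
(-21 + s(43)) + c(50, 33) = (-21 + (-4 - 2*43)) + (5 + 50)² = (-21 + (-4 - 86)) + 55² = (-21 - 90) + 3025 = -111 + 3025 = 2914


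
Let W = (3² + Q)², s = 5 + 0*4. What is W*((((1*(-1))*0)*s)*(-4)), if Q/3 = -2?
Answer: 0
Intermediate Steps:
Q = -6 (Q = 3*(-2) = -6)
s = 5 (s = 5 + 0 = 5)
W = 9 (W = (3² - 6)² = (9 - 6)² = 3² = 9)
W*((((1*(-1))*0)*s)*(-4)) = 9*((((1*(-1))*0)*5)*(-4)) = 9*((-1*0*5)*(-4)) = 9*((0*5)*(-4)) = 9*(0*(-4)) = 9*0 = 0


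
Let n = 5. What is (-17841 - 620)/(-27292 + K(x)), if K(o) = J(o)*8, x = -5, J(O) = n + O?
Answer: 18461/27292 ≈ 0.67642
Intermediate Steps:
J(O) = 5 + O
K(o) = 40 + 8*o (K(o) = (5 + o)*8 = 40 + 8*o)
(-17841 - 620)/(-27292 + K(x)) = (-17841 - 620)/(-27292 + (40 + 8*(-5))) = -18461/(-27292 + (40 - 40)) = -18461/(-27292 + 0) = -18461/(-27292) = -18461*(-1/27292) = 18461/27292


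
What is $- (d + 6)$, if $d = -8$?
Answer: $2$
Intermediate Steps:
$- (d + 6) = - (-8 + 6) = \left(-1\right) \left(-2\right) = 2$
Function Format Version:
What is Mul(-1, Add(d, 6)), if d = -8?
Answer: 2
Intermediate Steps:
Mul(-1, Add(d, 6)) = Mul(-1, Add(-8, 6)) = Mul(-1, -2) = 2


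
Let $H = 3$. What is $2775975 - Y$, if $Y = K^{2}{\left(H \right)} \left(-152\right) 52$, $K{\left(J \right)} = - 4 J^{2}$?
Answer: $13019559$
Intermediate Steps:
$Y = -10243584$ ($Y = \left(- 4 \cdot 3^{2}\right)^{2} \left(-152\right) 52 = \left(\left(-4\right) 9\right)^{2} \left(-152\right) 52 = \left(-36\right)^{2} \left(-152\right) 52 = 1296 \left(-152\right) 52 = \left(-196992\right) 52 = -10243584$)
$2775975 - Y = 2775975 - -10243584 = 2775975 + 10243584 = 13019559$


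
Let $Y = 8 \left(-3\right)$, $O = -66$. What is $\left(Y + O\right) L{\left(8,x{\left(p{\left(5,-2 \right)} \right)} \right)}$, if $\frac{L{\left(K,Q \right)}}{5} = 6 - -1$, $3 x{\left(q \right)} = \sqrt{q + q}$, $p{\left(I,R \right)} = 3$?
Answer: $-3150$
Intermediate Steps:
$x{\left(q \right)} = \frac{\sqrt{2} \sqrt{q}}{3}$ ($x{\left(q \right)} = \frac{\sqrt{q + q}}{3} = \frac{\sqrt{2 q}}{3} = \frac{\sqrt{2} \sqrt{q}}{3}$)
$L{\left(K,Q \right)} = 35$ ($L{\left(K,Q \right)} = 5 \left(6 - -1\right) = 5 \left(6 + 1\right) = 5 \cdot 7 = 35$)
$Y = -24$
$\left(Y + O\right) L{\left(8,x{\left(p{\left(5,-2 \right)} \right)} \right)} = \left(-24 - 66\right) 35 = \left(-90\right) 35 = -3150$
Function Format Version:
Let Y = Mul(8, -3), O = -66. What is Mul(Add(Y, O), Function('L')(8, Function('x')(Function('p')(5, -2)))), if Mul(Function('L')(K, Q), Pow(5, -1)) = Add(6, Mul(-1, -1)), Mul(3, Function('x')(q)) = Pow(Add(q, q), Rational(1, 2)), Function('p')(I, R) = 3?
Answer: -3150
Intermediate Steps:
Function('x')(q) = Mul(Rational(1, 3), Pow(2, Rational(1, 2)), Pow(q, Rational(1, 2))) (Function('x')(q) = Mul(Rational(1, 3), Pow(Add(q, q), Rational(1, 2))) = Mul(Rational(1, 3), Pow(Mul(2, q), Rational(1, 2))) = Mul(Rational(1, 3), Mul(Pow(2, Rational(1, 2)), Pow(q, Rational(1, 2)))) = Mul(Rational(1, 3), Pow(2, Rational(1, 2)), Pow(q, Rational(1, 2))))
Function('L')(K, Q) = 35 (Function('L')(K, Q) = Mul(5, Add(6, Mul(-1, -1))) = Mul(5, Add(6, 1)) = Mul(5, 7) = 35)
Y = -24
Mul(Add(Y, O), Function('L')(8, Function('x')(Function('p')(5, -2)))) = Mul(Add(-24, -66), 35) = Mul(-90, 35) = -3150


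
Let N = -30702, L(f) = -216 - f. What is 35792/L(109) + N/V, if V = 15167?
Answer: -552835414/4929275 ≈ -112.15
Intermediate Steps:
35792/L(109) + N/V = 35792/(-216 - 1*109) - 30702/15167 = 35792/(-216 - 109) - 30702*1/15167 = 35792/(-325) - 30702/15167 = 35792*(-1/325) - 30702/15167 = -35792/325 - 30702/15167 = -552835414/4929275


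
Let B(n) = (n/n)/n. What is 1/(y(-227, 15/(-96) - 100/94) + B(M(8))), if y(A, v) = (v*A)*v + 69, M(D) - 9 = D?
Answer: -38454272/10338514491 ≈ -0.0037195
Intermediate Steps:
M(D) = 9 + D
B(n) = 1/n
y(A, v) = 69 + A*v**2 (y(A, v) = (A*v)*v + 69 = A*v**2 + 69 = 69 + A*v**2)
1/(y(-227, 15/(-96) - 100/94) + B(M(8))) = 1/((69 - 227*(15/(-96) - 100/94)**2) + 1/(9 + 8)) = 1/((69 - 227*(15*(-1/96) - 100*1/94)**2) + 1/17) = 1/((69 - 227*(-5/32 - 50/47)**2) + 1/17) = 1/((69 - 227*(-1835/1504)**2) + 1/17) = 1/((69 - 227*3367225/2262016) + 1/17) = 1/((69 - 764360075/2262016) + 1/17) = 1/(-608280971/2262016 + 1/17) = 1/(-10338514491/38454272) = -38454272/10338514491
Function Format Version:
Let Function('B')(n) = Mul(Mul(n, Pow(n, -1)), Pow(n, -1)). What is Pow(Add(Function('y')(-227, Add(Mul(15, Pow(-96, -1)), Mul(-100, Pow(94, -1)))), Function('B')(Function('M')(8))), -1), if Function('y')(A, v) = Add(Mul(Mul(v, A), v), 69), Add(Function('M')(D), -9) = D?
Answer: Rational(-38454272, 10338514491) ≈ -0.0037195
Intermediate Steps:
Function('M')(D) = Add(9, D)
Function('B')(n) = Pow(n, -1) (Function('B')(n) = Mul(1, Pow(n, -1)) = Pow(n, -1))
Function('y')(A, v) = Add(69, Mul(A, Pow(v, 2))) (Function('y')(A, v) = Add(Mul(Mul(A, v), v), 69) = Add(Mul(A, Pow(v, 2)), 69) = Add(69, Mul(A, Pow(v, 2))))
Pow(Add(Function('y')(-227, Add(Mul(15, Pow(-96, -1)), Mul(-100, Pow(94, -1)))), Function('B')(Function('M')(8))), -1) = Pow(Add(Add(69, Mul(-227, Pow(Add(Mul(15, Pow(-96, -1)), Mul(-100, Pow(94, -1))), 2))), Pow(Add(9, 8), -1)), -1) = Pow(Add(Add(69, Mul(-227, Pow(Add(Mul(15, Rational(-1, 96)), Mul(-100, Rational(1, 94))), 2))), Pow(17, -1)), -1) = Pow(Add(Add(69, Mul(-227, Pow(Add(Rational(-5, 32), Rational(-50, 47)), 2))), Rational(1, 17)), -1) = Pow(Add(Add(69, Mul(-227, Pow(Rational(-1835, 1504), 2))), Rational(1, 17)), -1) = Pow(Add(Add(69, Mul(-227, Rational(3367225, 2262016))), Rational(1, 17)), -1) = Pow(Add(Add(69, Rational(-764360075, 2262016)), Rational(1, 17)), -1) = Pow(Add(Rational(-608280971, 2262016), Rational(1, 17)), -1) = Pow(Rational(-10338514491, 38454272), -1) = Rational(-38454272, 10338514491)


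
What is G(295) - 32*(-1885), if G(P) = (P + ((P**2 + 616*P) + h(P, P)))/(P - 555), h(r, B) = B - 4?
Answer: 15413869/260 ≈ 59284.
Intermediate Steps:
h(r, B) = -4 + B
G(P) = (-4 + P**2 + 618*P)/(-555 + P) (G(P) = (P + ((P**2 + 616*P) + (-4 + P)))/(P - 555) = (P + (-4 + P**2 + 617*P))/(-555 + P) = (-4 + P**2 + 618*P)/(-555 + P))
G(295) - 32*(-1885) = (-4 + 295**2 + 618*295)/(-555 + 295) - 32*(-1885) = (-4 + 87025 + 182310)/(-260) + 60320 = -1/260*269331 + 60320 = -269331/260 + 60320 = 15413869/260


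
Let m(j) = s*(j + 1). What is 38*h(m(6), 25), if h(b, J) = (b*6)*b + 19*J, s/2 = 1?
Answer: 62738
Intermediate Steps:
s = 2 (s = 2*1 = 2)
m(j) = 2 + 2*j (m(j) = 2*(j + 1) = 2*(1 + j) = 2 + 2*j)
h(b, J) = 6*b**2 + 19*J (h(b, J) = (6*b)*b + 19*J = 6*b**2 + 19*J)
38*h(m(6), 25) = 38*(6*(2 + 2*6)**2 + 19*25) = 38*(6*(2 + 12)**2 + 475) = 38*(6*14**2 + 475) = 38*(6*196 + 475) = 38*(1176 + 475) = 38*1651 = 62738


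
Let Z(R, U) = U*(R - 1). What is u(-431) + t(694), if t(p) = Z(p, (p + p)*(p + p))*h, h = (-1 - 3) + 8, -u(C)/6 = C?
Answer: 5340382554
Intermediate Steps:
u(C) = -6*C
h = 4 (h = -4 + 8 = 4)
Z(R, U) = U*(-1 + R)
t(p) = 16*p**2*(-1 + p) (t(p) = (((p + p)*(p + p))*(-1 + p))*4 = (((2*p)*(2*p))*(-1 + p))*4 = ((4*p**2)*(-1 + p))*4 = (4*p**2*(-1 + p))*4 = 16*p**2*(-1 + p))
u(-431) + t(694) = -6*(-431) + 16*694**2*(-1 + 694) = 2586 + 16*481636*693 = 2586 + 5340379968 = 5340382554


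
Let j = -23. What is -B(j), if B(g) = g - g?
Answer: 0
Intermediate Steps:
B(g) = 0
-B(j) = -1*0 = 0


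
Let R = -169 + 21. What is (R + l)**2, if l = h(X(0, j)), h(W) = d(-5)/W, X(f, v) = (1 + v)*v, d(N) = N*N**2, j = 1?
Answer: 177241/4 ≈ 44310.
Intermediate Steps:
d(N) = N**3
X(f, v) = v*(1 + v)
h(W) = -125/W (h(W) = (-5)**3/W = -125/W)
l = -125/2 (l = -125/(1 + 1) = -125/(1*2) = -125/2 ≈ -62.500)
R = -148
(R + l)**2 = (-148 - 125/2)**2 = (-421/2)**2 = 177241/4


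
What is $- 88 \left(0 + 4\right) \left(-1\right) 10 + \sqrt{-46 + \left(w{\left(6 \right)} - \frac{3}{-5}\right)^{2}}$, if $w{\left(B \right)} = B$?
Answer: $3520 + \frac{i \sqrt{61}}{5} \approx 3520.0 + 1.562 i$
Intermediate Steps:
$- 88 \left(0 + 4\right) \left(-1\right) 10 + \sqrt{-46 + \left(w{\left(6 \right)} - \frac{3}{-5}\right)^{2}} = - 88 \left(0 + 4\right) \left(-1\right) 10 + \sqrt{-46 + \left(6 - \frac{3}{-5}\right)^{2}} = - 88 \cdot 4 \left(-1\right) 10 + \sqrt{-46 + \left(6 - - \frac{3}{5}\right)^{2}} = - 88 \left(\left(-4\right) 10\right) + \sqrt{-46 + \left(6 + \frac{3}{5}\right)^{2}} = \left(-88\right) \left(-40\right) + \sqrt{-46 + \left(\frac{33}{5}\right)^{2}} = 3520 + \sqrt{-46 + \frac{1089}{25}} = 3520 + \sqrt{- \frac{61}{25}} = 3520 + \frac{i \sqrt{61}}{5}$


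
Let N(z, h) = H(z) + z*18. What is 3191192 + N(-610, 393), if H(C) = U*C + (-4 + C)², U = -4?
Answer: 3559648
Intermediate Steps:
H(C) = (-4 + C)² - 4*C (H(C) = -4*C + (-4 + C)² = (-4 + C)² - 4*C)
N(z, h) = (-4 + z)² + 14*z (N(z, h) = ((-4 + z)² - 4*z) + z*18 = ((-4 + z)² - 4*z) + 18*z = (-4 + z)² + 14*z)
3191192 + N(-610, 393) = 3191192 + ((-4 - 610)² + 14*(-610)) = 3191192 + ((-614)² - 8540) = 3191192 + (376996 - 8540) = 3191192 + 368456 = 3559648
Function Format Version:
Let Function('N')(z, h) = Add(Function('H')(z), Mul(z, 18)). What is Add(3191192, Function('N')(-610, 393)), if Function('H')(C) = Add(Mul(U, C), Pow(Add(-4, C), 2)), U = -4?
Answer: 3559648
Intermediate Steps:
Function('H')(C) = Add(Pow(Add(-4, C), 2), Mul(-4, C)) (Function('H')(C) = Add(Mul(-4, C), Pow(Add(-4, C), 2)) = Add(Pow(Add(-4, C), 2), Mul(-4, C)))
Function('N')(z, h) = Add(Pow(Add(-4, z), 2), Mul(14, z)) (Function('N')(z, h) = Add(Add(Pow(Add(-4, z), 2), Mul(-4, z)), Mul(z, 18)) = Add(Add(Pow(Add(-4, z), 2), Mul(-4, z)), Mul(18, z)) = Add(Pow(Add(-4, z), 2), Mul(14, z)))
Add(3191192, Function('N')(-610, 393)) = Add(3191192, Add(Pow(Add(-4, -610), 2), Mul(14, -610))) = Add(3191192, Add(Pow(-614, 2), -8540)) = Add(3191192, Add(376996, -8540)) = Add(3191192, 368456) = 3559648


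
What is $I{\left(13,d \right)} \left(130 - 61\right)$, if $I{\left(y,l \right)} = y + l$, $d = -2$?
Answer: $759$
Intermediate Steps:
$I{\left(y,l \right)} = l + y$
$I{\left(13,d \right)} \left(130 - 61\right) = \left(-2 + 13\right) \left(130 - 61\right) = 11 \cdot 69 = 759$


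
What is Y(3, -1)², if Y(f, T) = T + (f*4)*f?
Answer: 1225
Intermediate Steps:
Y(f, T) = T + 4*f² (Y(f, T) = T + (4*f)*f = T + 4*f²)
Y(3, -1)² = (-1 + 4*3²)² = (-1 + 4*9)² = (-1 + 36)² = 35² = 1225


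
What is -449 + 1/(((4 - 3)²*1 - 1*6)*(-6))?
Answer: -13469/30 ≈ -448.97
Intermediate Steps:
-449 + 1/(((4 - 3)²*1 - 1*6)*(-6)) = -449 + 1/((1²*1 - 6)*(-6)) = -449 + 1/((1*1 - 6)*(-6)) = -449 + 1/((1 - 6)*(-6)) = -449 + 1/(-5*(-6)) = -449 + 1/30 = -13469/30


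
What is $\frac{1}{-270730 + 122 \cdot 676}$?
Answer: $- \frac{1}{188258} \approx -5.3119 \cdot 10^{-6}$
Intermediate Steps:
$\frac{1}{-270730 + 122 \cdot 676} = \frac{1}{-270730 + 82472} = \frac{1}{-188258} = - \frac{1}{188258}$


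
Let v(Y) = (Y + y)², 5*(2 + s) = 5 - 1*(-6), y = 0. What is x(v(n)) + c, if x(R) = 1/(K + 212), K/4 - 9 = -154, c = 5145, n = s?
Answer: 1893359/368 ≈ 5145.0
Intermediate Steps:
s = ⅕ (s = -2 + (5 - 1*(-6))/5 = -2 + (5 + 6)/5 = -2 + (⅕)*11 = -2 + 11/5 = ⅕ ≈ 0.20000)
n = ⅕ ≈ 0.20000
v(Y) = Y² (v(Y) = (Y + 0)² = Y²)
K = -580 (K = 36 + 4*(-154) = 36 - 616 = -580)
x(R) = -1/368 (x(R) = 1/(-580 + 212) = 1/(-368) = -1/368)
x(v(n)) + c = -1/368 + 5145 = 1893359/368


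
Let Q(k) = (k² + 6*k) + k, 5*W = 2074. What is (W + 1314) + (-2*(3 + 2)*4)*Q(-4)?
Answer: 11044/5 ≈ 2208.8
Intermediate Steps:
W = 2074/5 (W = (⅕)*2074 = 2074/5 ≈ 414.80)
Q(k) = k² + 7*k
(W + 1314) + (-2*(3 + 2)*4)*Q(-4) = (2074/5 + 1314) + (-2*(3 + 2)*4)*(-4*(7 - 4)) = 8644/5 + (-2*5*4)*(-4*3) = 8644/5 - 10*4*(-12) = 8644/5 - 40*(-12) = 8644/5 + 480 = 11044/5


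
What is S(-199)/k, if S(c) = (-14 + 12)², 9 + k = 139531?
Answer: 2/69761 ≈ 2.8669e-5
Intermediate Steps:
k = 139522 (k = -9 + 139531 = 139522)
S(c) = 4 (S(c) = (-2)² = 4)
S(-199)/k = 4/139522 = 4*(1/139522) = 2/69761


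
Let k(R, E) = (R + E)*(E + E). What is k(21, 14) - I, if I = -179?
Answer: 1159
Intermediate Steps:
k(R, E) = 2*E*(E + R) (k(R, E) = (E + R)*(2*E) = 2*E*(E + R))
k(21, 14) - I = 2*14*(14 + 21) - 1*(-179) = 2*14*35 + 179 = 980 + 179 = 1159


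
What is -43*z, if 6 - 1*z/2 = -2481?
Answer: -213882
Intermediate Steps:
z = 4974 (z = 12 - 2*(-2481) = 12 + 4962 = 4974)
-43*z = -43*4974 = -213882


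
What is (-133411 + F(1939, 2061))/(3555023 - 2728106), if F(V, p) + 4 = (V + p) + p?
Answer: -127354/826917 ≈ -0.15401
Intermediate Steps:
F(V, p) = -4 + V + 2*p (F(V, p) = -4 + ((V + p) + p) = -4 + (V + 2*p) = -4 + V + 2*p)
(-133411 + F(1939, 2061))/(3555023 - 2728106) = (-133411 + (-4 + 1939 + 2*2061))/(3555023 - 2728106) = (-133411 + (-4 + 1939 + 4122))/826917 = (-133411 + 6057)*(1/826917) = -127354*1/826917 = -127354/826917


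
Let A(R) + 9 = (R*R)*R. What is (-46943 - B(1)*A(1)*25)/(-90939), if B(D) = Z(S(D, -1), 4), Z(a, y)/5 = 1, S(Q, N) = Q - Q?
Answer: 45943/90939 ≈ 0.50521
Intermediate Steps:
S(Q, N) = 0
Z(a, y) = 5 (Z(a, y) = 5*1 = 5)
B(D) = 5
A(R) = -9 + R**3 (A(R) = -9 + (R*R)*R = -9 + R**2*R = -9 + R**3)
(-46943 - B(1)*A(1)*25)/(-90939) = (-46943 - 5*(-9 + 1**3)*25)/(-90939) = (-46943 - 5*(-9 + 1)*25)*(-1/90939) = (-46943 - 5*(-8)*25)*(-1/90939) = (-46943 - (-40)*25)*(-1/90939) = (-46943 - 1*(-1000))*(-1/90939) = (-46943 + 1000)*(-1/90939) = -45943*(-1/90939) = 45943/90939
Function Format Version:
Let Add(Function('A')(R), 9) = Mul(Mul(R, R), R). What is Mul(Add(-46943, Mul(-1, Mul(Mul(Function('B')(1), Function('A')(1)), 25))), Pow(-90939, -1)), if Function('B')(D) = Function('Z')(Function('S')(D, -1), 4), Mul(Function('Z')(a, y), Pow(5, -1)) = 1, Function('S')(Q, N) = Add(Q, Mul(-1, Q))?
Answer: Rational(45943, 90939) ≈ 0.50521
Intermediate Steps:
Function('S')(Q, N) = 0
Function('Z')(a, y) = 5 (Function('Z')(a, y) = Mul(5, 1) = 5)
Function('B')(D) = 5
Function('A')(R) = Add(-9, Pow(R, 3)) (Function('A')(R) = Add(-9, Mul(Mul(R, R), R)) = Add(-9, Mul(Pow(R, 2), R)) = Add(-9, Pow(R, 3)))
Mul(Add(-46943, Mul(-1, Mul(Mul(Function('B')(1), Function('A')(1)), 25))), Pow(-90939, -1)) = Mul(Add(-46943, Mul(-1, Mul(Mul(5, Add(-9, Pow(1, 3))), 25))), Pow(-90939, -1)) = Mul(Add(-46943, Mul(-1, Mul(Mul(5, Add(-9, 1)), 25))), Rational(-1, 90939)) = Mul(Add(-46943, Mul(-1, Mul(Mul(5, -8), 25))), Rational(-1, 90939)) = Mul(Add(-46943, Mul(-1, Mul(-40, 25))), Rational(-1, 90939)) = Mul(Add(-46943, Mul(-1, -1000)), Rational(-1, 90939)) = Mul(Add(-46943, 1000), Rational(-1, 90939)) = Mul(-45943, Rational(-1, 90939)) = Rational(45943, 90939)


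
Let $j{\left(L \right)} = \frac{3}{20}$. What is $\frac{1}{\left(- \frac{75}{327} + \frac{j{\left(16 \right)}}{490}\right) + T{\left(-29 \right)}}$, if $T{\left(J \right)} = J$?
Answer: $- \frac{1068200}{31222473} \approx -0.034213$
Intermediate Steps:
$j{\left(L \right)} = \frac{3}{20}$ ($j{\left(L \right)} = 3 \cdot \frac{1}{20} = \frac{3}{20}$)
$\frac{1}{\left(- \frac{75}{327} + \frac{j{\left(16 \right)}}{490}\right) + T{\left(-29 \right)}} = \frac{1}{\left(- \frac{75}{327} + \frac{3}{20 \cdot 490}\right) - 29} = \frac{1}{\left(\left(-75\right) \frac{1}{327} + \frac{3}{20} \cdot \frac{1}{490}\right) - 29} = \frac{1}{\left(- \frac{25}{109} + \frac{3}{9800}\right) - 29} = \frac{1}{- \frac{244673}{1068200} - 29} = \frac{1}{- \frac{31222473}{1068200}} = - \frac{1068200}{31222473}$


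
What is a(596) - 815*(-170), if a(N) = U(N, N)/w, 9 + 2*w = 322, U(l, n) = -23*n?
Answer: 43338734/313 ≈ 1.3846e+5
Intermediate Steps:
w = 313/2 (w = -9/2 + (½)*322 = -9/2 + 161 = 313/2 ≈ 156.50)
a(N) = -46*N/313 (a(N) = (-23*N)/(313/2) = -23*N*(2/313) = -46*N/313)
a(596) - 815*(-170) = -46/313*596 - 815*(-170) = -27416/313 + 138550 = 43338734/313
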